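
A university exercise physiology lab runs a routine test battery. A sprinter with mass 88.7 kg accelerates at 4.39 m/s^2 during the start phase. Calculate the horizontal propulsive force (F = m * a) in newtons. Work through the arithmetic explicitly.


F = m * a
= 88.7 * 4.39
= 389.39 N

389.39 N


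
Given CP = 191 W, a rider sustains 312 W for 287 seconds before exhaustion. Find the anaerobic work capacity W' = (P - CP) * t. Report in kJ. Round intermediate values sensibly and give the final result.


Excess power = 312 - 191 = 121 W
Work above CP = 121 * 287 = 34727 J
W' = 34.727 kJ

34.727 kJ


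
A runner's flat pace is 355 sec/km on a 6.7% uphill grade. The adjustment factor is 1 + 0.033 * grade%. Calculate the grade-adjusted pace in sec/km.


Factor = 1 + 0.033 * 6.7 = 1.2211
Adjusted pace = 355 * 1.2211
= 433.49 sec/km

433.49 s/km


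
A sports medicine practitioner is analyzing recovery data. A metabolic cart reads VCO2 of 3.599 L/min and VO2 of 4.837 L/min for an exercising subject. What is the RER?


RER = VCO2 / VO2 = 3.599 / 4.837 = 0.7441

0.7441


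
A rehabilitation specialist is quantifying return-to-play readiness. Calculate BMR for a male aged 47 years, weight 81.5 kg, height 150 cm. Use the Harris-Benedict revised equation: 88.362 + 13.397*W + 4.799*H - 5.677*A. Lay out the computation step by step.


Substituting values:
W term = 13.397 * 81.5 = 1091.8555
H term = 4.799 * 150 = 719.85
A term = 5.677 * 47 = 266.819
BMR = 1633.25 kcal/day

1633.25 kcal/day


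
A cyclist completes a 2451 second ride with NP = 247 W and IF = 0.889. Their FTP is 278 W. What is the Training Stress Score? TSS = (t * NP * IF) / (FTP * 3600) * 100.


t * NP * IF = 2451 * 247 * 0.889 = 538197.933
FTP * 3600 = 1000800
TSS = (538197.933 / 1000800) * 100 = 53.78

53.78 TSS


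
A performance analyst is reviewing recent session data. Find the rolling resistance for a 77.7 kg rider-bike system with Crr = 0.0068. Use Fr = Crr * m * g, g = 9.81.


m * g = 77.7 * 9.81 = 762.237 N
Fr = 0.0068 * 762.237 = 5.183 N

5.183 N


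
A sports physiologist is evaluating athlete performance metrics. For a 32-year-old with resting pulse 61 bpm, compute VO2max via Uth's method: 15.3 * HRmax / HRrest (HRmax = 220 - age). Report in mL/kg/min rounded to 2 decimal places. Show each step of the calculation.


Step 1: HRmax = 220 - 32 = 188 bpm
Step 2: Ratio = 188 / 61 = 3.082
Step 3: VO2max = 15.3 * 3.082 = 47.15 mL/kg/min

47.15 mL/kg/min


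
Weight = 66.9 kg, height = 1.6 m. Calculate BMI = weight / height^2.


height^2 = 1.6^2 = 2.56
BMI = 66.9 / 2.56 = 26.13 kg/m^2

26.13 kg/m^2


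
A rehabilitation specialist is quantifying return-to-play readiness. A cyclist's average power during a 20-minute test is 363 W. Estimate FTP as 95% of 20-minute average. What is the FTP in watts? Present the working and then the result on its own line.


FTP = 20-min power * 0.95
= 363 * 0.95
= 344.85 W

344.85 W


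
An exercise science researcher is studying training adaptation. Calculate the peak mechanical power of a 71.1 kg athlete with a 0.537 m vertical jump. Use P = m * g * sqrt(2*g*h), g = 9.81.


First, sqrt(2gh) = sqrt(2 * 9.81 * 0.537)
= sqrt(10.53594) = 3.245911 m/s
Power = 71.1 * 9.81 * 3.245911 = 2263.99 W

2263.99 W


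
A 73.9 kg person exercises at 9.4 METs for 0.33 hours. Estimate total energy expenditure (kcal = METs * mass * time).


Energy = METs * mass(kg) * time(h)
= 9.4 * 73.9 * 0.33
= 229.24 kcal

229.24 kcal


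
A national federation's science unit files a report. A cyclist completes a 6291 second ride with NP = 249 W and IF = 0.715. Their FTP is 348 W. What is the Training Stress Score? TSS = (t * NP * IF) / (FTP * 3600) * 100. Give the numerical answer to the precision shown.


t * NP * IF = 6291 * 249 * 0.715 = 1120018.185
FTP * 3600 = 1252800
TSS = (1120018.185 / 1252800) * 100 = 89.4

89.4 TSS


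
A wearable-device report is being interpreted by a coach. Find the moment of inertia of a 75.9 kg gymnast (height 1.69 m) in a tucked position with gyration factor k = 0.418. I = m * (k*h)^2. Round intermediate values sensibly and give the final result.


Radius of gyration = 0.418 * 1.69 = 0.70642 m
I = 75.9 * 0.70642^2
= 75.9 * 0.499029
= 37.876 kg*m^2

37.876 kg*m^2


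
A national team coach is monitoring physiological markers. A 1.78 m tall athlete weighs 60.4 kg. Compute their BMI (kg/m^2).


height^2 = 3.1684 m^2
BMI = 60.4 / 3.1684 = 19.06 kg/m^2

19.06 kg/m^2


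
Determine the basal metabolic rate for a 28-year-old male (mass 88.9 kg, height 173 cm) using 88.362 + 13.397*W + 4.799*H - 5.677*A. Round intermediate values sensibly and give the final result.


BMR = 88.362 + 13.397*88.9 + 4.799*173 - 5.677*28
= 1950.63 kcal/day

1950.63 kcal/day


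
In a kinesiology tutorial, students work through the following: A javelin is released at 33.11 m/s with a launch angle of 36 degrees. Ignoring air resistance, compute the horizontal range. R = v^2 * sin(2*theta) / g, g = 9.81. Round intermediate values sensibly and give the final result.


Launch speed squared = 1096.2721
sin(2 * 36 deg) = 0.951057
Range = 1096.2721 * 0.951057 / 9.81
= 106.281 m

106.281 m


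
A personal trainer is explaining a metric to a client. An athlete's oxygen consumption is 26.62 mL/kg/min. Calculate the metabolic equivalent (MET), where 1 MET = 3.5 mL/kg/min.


MET = VO2 / 3.5
= 26.62 / 3.5
= 7.61 METs

7.61 METs


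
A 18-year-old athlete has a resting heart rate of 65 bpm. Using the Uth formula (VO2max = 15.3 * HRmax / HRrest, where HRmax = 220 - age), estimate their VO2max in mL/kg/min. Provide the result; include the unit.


HRmax = 220 - 18 = 202 bpm
Ratio = HRmax / HRrest = 202 / 65 = 3.1077
VO2max = 15.3 * 3.1077 = 47.55 mL/kg/min

47.55 mL/kg/min


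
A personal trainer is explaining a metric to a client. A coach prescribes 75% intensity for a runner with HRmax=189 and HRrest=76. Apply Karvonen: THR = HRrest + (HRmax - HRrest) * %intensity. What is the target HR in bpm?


Heart rate reserve = 189 - 76 = 113
Intensity fraction = 75 / 100 = 0.75
THR = 76 + 113 * 0.75 = 160.75 bpm

160.75 bpm


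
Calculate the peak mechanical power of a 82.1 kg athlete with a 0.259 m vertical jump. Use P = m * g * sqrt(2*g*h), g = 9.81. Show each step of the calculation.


First, sqrt(2gh) = sqrt(2 * 9.81 * 0.259)
= sqrt(5.08158) = 2.254236 m/s
Power = 82.1 * 9.81 * 2.254236 = 1815.56 W

1815.56 W


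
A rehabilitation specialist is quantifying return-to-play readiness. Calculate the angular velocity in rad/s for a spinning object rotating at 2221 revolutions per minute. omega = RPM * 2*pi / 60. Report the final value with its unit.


omega = RPM * 2*pi / 60
= 2221 * 6.28318531 / 60
= 232.583 rad/s

232.583 rad/s


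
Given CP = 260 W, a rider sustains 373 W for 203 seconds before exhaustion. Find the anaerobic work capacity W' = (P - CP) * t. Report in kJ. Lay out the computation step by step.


Excess power = 373 - 260 = 113 W
Work above CP = 113 * 203 = 22939 J
W' = 22.939 kJ

22.939 kJ


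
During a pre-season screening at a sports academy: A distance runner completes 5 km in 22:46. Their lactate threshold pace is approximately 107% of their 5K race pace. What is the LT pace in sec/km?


Convert to seconds: 22 min 46 s = 1366 s
Pace per km = 1366 / 5 = 273.2 s/km
LT pace = 273.2 * 1.07 = 292.32 s/km

292.32 s/km


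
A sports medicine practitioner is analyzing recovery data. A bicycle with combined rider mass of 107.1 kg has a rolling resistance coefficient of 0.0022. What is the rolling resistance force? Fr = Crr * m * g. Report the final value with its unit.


Fr = 0.0022 * 107.1 * 9.81
= 0.23562 * 9.81
= 2.311 N

2.311 N


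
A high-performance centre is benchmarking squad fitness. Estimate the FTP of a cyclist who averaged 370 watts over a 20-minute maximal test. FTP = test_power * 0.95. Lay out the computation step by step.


FTP = 370 * 0.95 = 351.5 W

351.5 W


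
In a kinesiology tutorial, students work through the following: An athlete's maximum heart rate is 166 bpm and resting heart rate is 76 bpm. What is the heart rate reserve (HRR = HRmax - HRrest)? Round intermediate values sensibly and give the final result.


HRR = HRmax - HRrest
= 166 - 76
= 90 bpm

90 bpm


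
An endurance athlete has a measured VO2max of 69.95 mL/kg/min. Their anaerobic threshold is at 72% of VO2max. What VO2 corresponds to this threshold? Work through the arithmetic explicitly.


Anaerobic threshold VO2 = VO2max * 72%
= 69.95 * 0.72
= 50.36 mL/kg/min

50.36 mL/kg/min


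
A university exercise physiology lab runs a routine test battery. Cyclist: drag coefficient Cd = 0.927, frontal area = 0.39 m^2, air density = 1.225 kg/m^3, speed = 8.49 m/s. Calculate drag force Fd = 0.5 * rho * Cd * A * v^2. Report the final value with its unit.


v^2 = 8.49^2 = 72.0801
Fd = 0.5 * 1.225 * 0.927 * 0.39 * 72.0801
= 15.961 N

15.961 N


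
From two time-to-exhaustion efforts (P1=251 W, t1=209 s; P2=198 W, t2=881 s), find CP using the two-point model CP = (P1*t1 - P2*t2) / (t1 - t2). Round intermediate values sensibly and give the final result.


Work in trial 1 = 52459 J
Work in trial 2 = 174438 J
Delta work = -121979 J
Delta time = -672 s
CP = -121979 / -672 = 181.52 W

181.52 W


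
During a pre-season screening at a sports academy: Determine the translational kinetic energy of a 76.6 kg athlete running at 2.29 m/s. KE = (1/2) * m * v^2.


KE = 0.5 * m * v^2
= 0.5 * 76.6 * 2.29^2
= 0.5 * 76.6 * 5.2441
= 200.85 J

200.85 J


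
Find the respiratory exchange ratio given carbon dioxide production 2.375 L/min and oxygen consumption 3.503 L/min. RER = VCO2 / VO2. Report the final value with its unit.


VCO2 = 2.375 L/min
VO2 = 3.503 L/min
RER = 2.375 / 3.503 = 0.678

0.678


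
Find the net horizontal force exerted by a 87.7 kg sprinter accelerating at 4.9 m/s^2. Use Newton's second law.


Newton's second law: F = m * a
F = 87.7 * 4.9 = 429.73 N

429.73 N


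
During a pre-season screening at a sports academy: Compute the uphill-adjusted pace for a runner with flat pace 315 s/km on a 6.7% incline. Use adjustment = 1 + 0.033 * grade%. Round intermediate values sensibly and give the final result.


Adjustment factor = 1 + 0.033 * 6.7 = 1.2211
Grade-adjusted pace = 315 * 1.2211 = 384.65 s/km

384.65 s/km


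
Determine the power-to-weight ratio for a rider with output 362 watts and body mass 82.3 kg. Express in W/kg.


P/W = 362 / 82.3 = 4.399 W/kg

4.399 W/kg


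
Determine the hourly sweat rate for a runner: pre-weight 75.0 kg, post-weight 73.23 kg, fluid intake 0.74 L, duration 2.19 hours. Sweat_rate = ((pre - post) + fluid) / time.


Mass lost = 75.0 - 73.23 = 1.77 kg
Add fluid consumed: 1.77 + 0.74 = 2.51 L total sweat
Sweat rate = 2.51 / 2.19 = 1.146 L/h

1.146 L/h


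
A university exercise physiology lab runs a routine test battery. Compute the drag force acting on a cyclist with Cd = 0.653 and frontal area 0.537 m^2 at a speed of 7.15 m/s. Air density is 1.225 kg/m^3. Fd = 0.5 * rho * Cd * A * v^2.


Step 1: v^2 = 51.1225
Step 2: Fd = 0.5 * 1.225 * 0.653 * 0.537 * 51.1225
= 10.98 N

10.98 N


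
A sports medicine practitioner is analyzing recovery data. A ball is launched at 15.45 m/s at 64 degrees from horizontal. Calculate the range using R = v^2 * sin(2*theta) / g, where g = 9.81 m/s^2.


sin(2 * 64) = sin(128) = 0.788011
v^2 = 15.45^2 = 238.7025
R = 238.7025 * 0.788011 / 9.81
= 19.174 m

19.174 m


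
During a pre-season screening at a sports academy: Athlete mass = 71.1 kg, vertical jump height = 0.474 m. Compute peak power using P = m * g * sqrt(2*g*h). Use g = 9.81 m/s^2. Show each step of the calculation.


sqrt(2 * 9.81 * 0.474) = sqrt(9.29988) = 3.04957 m/s
P = 71.1 * 9.81 * 3.04957
= 2127.05 W

2127.05 W


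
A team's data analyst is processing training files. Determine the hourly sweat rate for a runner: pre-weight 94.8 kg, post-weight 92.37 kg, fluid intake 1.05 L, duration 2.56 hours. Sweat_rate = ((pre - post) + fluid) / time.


Mass lost = 94.8 - 92.37 = 2.43 kg
Add fluid consumed: 2.43 + 1.05 = 3.48 L total sweat
Sweat rate = 3.48 / 2.56 = 1.359 L/h

1.359 L/h


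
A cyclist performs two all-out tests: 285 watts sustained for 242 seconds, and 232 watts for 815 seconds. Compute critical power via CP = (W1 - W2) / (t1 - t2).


W1 = P1 * t1 = 285 * 242 = 68970 J
W2 = P2 * t2 = 232 * 815 = 189080 J
CP = (68970 - 189080) / (242 - 815)
= 209.62 W

209.62 W


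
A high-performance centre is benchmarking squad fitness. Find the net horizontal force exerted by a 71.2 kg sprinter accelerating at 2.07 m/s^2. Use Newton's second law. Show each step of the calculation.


Newton's second law: F = m * a
F = 71.2 * 2.07 = 147.38 N

147.38 N


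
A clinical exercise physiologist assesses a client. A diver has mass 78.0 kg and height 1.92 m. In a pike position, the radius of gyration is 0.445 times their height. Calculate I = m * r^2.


r = 0.445 * 1.92 = 0.8544 m
I = m * r^2 = 78.0 * 0.729999 = 56.94 kg*m^2

56.94 kg*m^2


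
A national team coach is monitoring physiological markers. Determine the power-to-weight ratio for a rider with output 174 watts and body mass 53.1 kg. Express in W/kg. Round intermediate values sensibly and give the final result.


P/W = 174 / 53.1 = 3.277 W/kg

3.277 W/kg


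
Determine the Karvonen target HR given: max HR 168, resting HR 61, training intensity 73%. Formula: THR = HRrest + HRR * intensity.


HRR = HRmax - HRrest = 168 - 61 = 107
THR = 61 + 107 * 0.73
= 139.11 bpm

139.11 bpm


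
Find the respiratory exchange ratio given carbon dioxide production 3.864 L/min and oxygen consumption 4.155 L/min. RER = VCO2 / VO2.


VCO2 = 3.864 L/min
VO2 = 4.155 L/min
RER = 3.864 / 4.155 = 0.93

0.93


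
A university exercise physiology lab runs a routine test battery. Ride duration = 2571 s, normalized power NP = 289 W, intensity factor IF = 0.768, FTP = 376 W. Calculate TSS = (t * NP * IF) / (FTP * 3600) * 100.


Numerator = 2571 * 289 * 0.768 = 570638.592
Denominator = 376 * 3600 = 1353600
TSS = 570638.592 / 1353600 * 100
= 42.16

42.16 TSS


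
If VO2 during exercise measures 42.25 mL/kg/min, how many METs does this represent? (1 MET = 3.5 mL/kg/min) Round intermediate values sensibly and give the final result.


METs = VO2 / 3.5 = 42.25 / 3.5 = 12.07

12.07 METs


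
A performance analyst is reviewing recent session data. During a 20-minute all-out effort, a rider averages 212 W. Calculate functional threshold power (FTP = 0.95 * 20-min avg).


FTP = 0.95 * 212
= 201.4 W

201.4 W


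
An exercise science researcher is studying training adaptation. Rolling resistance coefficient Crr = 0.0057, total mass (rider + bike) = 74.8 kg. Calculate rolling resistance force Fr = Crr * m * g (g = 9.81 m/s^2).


Fr = Crr * m * g
= 0.0057 * 74.8 * 9.81
= 4.183 N

4.183 N


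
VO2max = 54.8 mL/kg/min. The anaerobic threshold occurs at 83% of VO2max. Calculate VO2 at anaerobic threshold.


AT fraction = 83 / 100 = 0.83
AT VO2 = 54.8 * 0.83
= 45.48 mL/kg/min

45.48 mL/kg/min


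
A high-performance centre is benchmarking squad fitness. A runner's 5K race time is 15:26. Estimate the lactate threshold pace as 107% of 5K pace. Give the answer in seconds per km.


Total race time = 15*60 + 26 = 926 seconds
5K pace = 926 / 5 = 185.2 sec/km
LT pace = 185.2 * 1.07 = 198.16 sec/km

198.16 s/km


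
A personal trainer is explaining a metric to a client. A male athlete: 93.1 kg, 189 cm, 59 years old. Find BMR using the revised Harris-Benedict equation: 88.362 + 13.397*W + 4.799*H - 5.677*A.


Intercept = 88.362
Weight contribution = 13.397 * 93.1 = 1247.2607
Height contribution = 4.799 * 189 = 907.011
Age contribution = 5.677 * 59 = 334.943
BMR = 88.362 + 1247.2607 + 907.011 - 334.943
= 1907.69 kcal/day

1907.69 kcal/day


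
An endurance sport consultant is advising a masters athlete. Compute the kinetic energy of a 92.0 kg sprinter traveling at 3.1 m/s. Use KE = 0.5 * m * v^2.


Velocity squared = 9.61
KE = 0.5 * 92.0 * 9.61 = 442.06 J

442.06 J


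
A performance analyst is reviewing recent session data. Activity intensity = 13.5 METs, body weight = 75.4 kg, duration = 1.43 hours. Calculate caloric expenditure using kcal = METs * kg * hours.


kcal = 13.5 * 75.4 * 1.43
= 1017.9 * 1.43
= 1455.6 kcal

1455.6 kcal


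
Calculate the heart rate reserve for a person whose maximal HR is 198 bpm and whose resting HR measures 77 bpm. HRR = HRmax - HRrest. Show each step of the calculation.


HRmax = 198 bpm
HRrest = 77 bpm
HRR = 198 - 77 = 121 bpm

121 bpm


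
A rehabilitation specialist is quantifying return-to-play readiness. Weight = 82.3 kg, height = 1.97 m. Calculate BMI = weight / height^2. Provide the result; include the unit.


height^2 = 1.97^2 = 3.8809
BMI = 82.3 / 3.8809 = 21.21 kg/m^2

21.21 kg/m^2


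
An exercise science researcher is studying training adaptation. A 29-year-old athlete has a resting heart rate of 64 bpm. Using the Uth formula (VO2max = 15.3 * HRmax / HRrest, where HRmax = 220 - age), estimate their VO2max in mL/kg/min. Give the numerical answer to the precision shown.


HRmax = 220 - 29 = 191 bpm
Ratio = HRmax / HRrest = 191 / 64 = 2.9844
VO2max = 15.3 * 2.9844 = 45.66 mL/kg/min

45.66 mL/kg/min


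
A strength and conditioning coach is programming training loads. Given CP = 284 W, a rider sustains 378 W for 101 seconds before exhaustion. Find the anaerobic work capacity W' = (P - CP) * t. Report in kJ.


Excess power = 378 - 284 = 94 W
Work above CP = 94 * 101 = 9494 J
W' = 9.494 kJ

9.494 kJ


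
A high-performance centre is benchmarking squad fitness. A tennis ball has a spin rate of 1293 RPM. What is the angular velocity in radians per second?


Convert RPM to rad/s: multiply by 2*pi and divide by 60
omega = 1293 * 2 * pi / 60
= 135.403 rad/s

135.403 rad/s


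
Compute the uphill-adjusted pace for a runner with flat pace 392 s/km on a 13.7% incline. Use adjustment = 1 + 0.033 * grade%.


Adjustment factor = 1 + 0.033 * 13.7 = 1.4521
Grade-adjusted pace = 392 * 1.4521 = 569.22 s/km

569.22 s/km


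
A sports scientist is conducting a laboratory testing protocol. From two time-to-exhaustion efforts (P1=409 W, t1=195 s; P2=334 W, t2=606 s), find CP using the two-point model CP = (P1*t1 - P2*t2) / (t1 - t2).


Work in trial 1 = 79755 J
Work in trial 2 = 202404 J
Delta work = -122649 J
Delta time = -411 s
CP = -122649 / -411 = 298.42 W

298.42 W


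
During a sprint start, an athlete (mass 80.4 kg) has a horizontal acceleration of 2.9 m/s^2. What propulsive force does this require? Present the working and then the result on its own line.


Propulsive force = mass * acceleration
= 80.4 kg * 2.9 m/s^2
= 233.16 N

233.16 N


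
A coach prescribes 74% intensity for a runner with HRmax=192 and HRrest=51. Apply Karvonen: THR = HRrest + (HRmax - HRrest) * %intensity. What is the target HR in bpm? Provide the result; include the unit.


Heart rate reserve = 192 - 51 = 141
Intensity fraction = 74 / 100 = 0.74
THR = 51 + 141 * 0.74 = 155.34 bpm

155.34 bpm


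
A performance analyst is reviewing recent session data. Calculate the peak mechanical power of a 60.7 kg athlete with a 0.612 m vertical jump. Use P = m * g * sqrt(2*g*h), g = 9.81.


First, sqrt(2gh) = sqrt(2 * 9.81 * 0.612)
= sqrt(12.00744) = 3.465175 m/s
Power = 60.7 * 9.81 * 3.465175 = 2063.4 W

2063.4 W


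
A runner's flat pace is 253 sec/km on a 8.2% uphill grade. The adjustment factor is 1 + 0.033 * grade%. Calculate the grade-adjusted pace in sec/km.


Factor = 1 + 0.033 * 8.2 = 1.2706
Adjusted pace = 253 * 1.2706
= 321.46 sec/km

321.46 s/km


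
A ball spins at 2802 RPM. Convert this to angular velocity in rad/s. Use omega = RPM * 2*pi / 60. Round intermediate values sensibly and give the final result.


omega = 2802 * 2 * pi / 60
= 2802 * 6.28318531 / 60
= 17605.485 / 60
= 293.425 rad/s

293.425 rad/s


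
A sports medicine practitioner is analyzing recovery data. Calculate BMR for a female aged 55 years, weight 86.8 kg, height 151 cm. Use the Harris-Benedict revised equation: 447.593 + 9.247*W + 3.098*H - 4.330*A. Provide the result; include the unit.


Substituting values:
W term = 9.247 * 86.8 = 802.6396
H term = 3.098 * 151 = 467.798
A term = 4.330 * 55 = 238.15
BMR = 1479.88 kcal/day

1479.88 kcal/day


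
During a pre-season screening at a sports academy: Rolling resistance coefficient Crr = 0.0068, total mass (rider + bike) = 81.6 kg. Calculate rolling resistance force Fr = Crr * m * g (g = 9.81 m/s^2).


Fr = Crr * m * g
= 0.0068 * 81.6 * 9.81
= 5.443 N

5.443 N


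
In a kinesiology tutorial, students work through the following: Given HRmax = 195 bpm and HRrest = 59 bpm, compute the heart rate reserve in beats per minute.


Heart rate reserve = maximum HR minus resting HR
HRR = 195 - 59 = 136 bpm

136 bpm


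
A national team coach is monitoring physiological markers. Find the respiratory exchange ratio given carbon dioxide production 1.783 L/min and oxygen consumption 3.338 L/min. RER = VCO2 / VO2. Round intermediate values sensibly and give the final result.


VCO2 = 1.783 L/min
VO2 = 3.338 L/min
RER = 1.783 / 3.338 = 0.5342

0.5342


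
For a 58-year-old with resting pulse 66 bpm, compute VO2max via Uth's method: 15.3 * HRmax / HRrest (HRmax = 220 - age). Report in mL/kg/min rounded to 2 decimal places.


Step 1: HRmax = 220 - 58 = 162 bpm
Step 2: Ratio = 162 / 66 = 2.4545
Step 3: VO2max = 15.3 * 2.4545 = 37.55 mL/kg/min

37.55 mL/kg/min


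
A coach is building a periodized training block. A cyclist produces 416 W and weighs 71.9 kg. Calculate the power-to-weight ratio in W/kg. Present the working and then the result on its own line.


P/W = power / mass
= 416 / 71.9
= 5.786 W/kg

5.786 W/kg


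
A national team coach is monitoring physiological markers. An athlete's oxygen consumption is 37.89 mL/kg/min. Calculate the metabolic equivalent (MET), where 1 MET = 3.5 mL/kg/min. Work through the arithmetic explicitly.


MET = VO2 / 3.5
= 37.89 / 3.5
= 10.83 METs

10.83 METs


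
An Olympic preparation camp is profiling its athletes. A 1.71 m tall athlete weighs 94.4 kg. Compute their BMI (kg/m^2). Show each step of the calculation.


height^2 = 2.9241 m^2
BMI = 94.4 / 2.9241 = 32.28 kg/m^2

32.28 kg/m^2


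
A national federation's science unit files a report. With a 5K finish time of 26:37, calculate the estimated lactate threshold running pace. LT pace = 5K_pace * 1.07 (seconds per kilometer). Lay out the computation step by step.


Race duration = 1597 s for 5 km
Average pace = 1597 / 5 = 319.4 s/km
LT pace = 319.4 * 1.07
= 341.76 s/km

341.76 s/km


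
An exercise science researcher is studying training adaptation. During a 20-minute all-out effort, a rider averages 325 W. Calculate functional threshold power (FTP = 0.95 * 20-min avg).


FTP = 0.95 * 325
= 308.75 W

308.75 W


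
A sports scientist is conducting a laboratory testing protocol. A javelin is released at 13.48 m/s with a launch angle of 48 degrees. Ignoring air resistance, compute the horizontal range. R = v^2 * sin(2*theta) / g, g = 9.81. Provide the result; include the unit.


Launch speed squared = 181.7104
sin(2 * 48 deg) = 0.994522
Range = 181.7104 * 0.994522 / 9.81
= 18.422 m

18.422 m


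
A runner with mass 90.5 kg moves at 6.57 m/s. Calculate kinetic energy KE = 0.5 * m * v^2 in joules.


v^2 = 6.57^2 = 43.1649
KE = 0.5 * 90.5 * 43.1649
= 1953.21 J

1953.21 J


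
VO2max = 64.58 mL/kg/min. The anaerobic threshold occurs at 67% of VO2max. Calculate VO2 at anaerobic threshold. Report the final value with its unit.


AT fraction = 67 / 100 = 0.67
AT VO2 = 64.58 * 0.67
= 43.27 mL/kg/min

43.27 mL/kg/min


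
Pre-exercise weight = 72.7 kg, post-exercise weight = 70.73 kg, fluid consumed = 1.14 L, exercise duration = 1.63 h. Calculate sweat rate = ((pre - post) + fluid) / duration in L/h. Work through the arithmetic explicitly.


Weight loss = 72.7 - 70.73 = 1.97 kg (approx L)
Total sweat = 1.97 + 1.14 = 3.11 L
Sweat rate = 3.11 / 1.63 = 1.908 L/h

1.908 L/h


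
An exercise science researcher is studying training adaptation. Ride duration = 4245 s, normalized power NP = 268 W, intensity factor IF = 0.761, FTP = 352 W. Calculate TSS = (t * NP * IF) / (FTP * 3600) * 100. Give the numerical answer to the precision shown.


Numerator = 4245 * 268 * 0.761 = 865759.26
Denominator = 352 * 3600 = 1267200
TSS = 865759.26 / 1267200 * 100
= 68.32

68.32 TSS


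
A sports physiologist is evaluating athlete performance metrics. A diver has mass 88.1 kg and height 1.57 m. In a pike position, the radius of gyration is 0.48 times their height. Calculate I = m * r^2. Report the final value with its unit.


r = 0.48 * 1.57 = 0.7536 m
I = m * r^2 = 88.1 * 0.567913 = 50.033 kg*m^2

50.033 kg*m^2


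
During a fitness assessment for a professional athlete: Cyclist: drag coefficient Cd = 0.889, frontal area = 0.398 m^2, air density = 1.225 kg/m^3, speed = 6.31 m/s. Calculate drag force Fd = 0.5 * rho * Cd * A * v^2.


v^2 = 6.31^2 = 39.8161
Fd = 0.5 * 1.225 * 0.889 * 0.398 * 39.8161
= 8.629 N

8.629 N


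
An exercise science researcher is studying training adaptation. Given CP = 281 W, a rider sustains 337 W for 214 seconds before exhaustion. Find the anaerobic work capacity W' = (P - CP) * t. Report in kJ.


Excess power = 337 - 281 = 56 W
Work above CP = 56 * 214 = 11984 J
W' = 11.984 kJ

11.984 kJ


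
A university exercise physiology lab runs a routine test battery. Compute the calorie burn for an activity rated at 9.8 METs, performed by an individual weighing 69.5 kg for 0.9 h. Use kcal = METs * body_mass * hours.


Product of METs and mass = 9.8 * 69.5 = 681.1
Total kcal = 681.1 * 0.9 = 612.99 kcal

612.99 kcal


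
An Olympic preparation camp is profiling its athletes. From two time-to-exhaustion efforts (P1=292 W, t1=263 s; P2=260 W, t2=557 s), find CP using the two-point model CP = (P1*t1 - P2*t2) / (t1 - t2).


Work in trial 1 = 76796 J
Work in trial 2 = 144820 J
Delta work = -68024 J
Delta time = -294 s
CP = -68024 / -294 = 231.37 W

231.37 W


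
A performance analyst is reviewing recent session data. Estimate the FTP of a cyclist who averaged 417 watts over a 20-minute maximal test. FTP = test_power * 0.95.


FTP = 417 * 0.95 = 396.15 W

396.15 W


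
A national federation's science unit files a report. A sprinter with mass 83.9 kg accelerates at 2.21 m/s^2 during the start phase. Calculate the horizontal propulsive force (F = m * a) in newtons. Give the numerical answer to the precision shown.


F = m * a
= 83.9 * 2.21
= 185.42 N

185.42 N


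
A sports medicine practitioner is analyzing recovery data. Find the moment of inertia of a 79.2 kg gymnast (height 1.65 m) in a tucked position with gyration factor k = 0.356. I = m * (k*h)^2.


Radius of gyration = 0.356 * 1.65 = 0.5874 m
I = 79.2 * 0.5874^2
= 79.2 * 0.345039
= 27.327 kg*m^2

27.327 kg*m^2


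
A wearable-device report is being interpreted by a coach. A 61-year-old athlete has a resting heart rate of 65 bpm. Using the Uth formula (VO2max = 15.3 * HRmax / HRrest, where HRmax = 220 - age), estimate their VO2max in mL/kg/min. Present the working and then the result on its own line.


HRmax = 220 - 61 = 159 bpm
Ratio = HRmax / HRrest = 159 / 65 = 2.4462
VO2max = 15.3 * 2.4462 = 37.43 mL/kg/min

37.43 mL/kg/min


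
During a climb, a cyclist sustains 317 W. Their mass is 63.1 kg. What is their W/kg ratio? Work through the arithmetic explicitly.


Power-to-weight = 317 W / 63.1 kg
= 5.024 W/kg

5.024 W/kg


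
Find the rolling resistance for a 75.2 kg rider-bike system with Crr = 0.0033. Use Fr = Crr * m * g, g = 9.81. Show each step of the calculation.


m * g = 75.2 * 9.81 = 737.712 N
Fr = 0.0033 * 737.712 = 2.434 N

2.434 N


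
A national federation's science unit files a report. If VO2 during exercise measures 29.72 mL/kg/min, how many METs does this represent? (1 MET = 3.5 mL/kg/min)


METs = VO2 / 3.5 = 29.72 / 3.5 = 8.49

8.49 METs


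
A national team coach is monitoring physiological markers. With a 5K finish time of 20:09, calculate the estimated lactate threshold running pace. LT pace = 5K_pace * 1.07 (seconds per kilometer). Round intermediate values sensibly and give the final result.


Race duration = 1209 s for 5 km
Average pace = 1209 / 5 = 241.8 s/km
LT pace = 241.8 * 1.07
= 258.73 s/km

258.73 s/km


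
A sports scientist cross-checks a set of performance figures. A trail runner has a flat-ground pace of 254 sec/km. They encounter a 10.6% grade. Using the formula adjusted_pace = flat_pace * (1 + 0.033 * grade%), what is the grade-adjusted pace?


Grade factor = 1 + 0.033 * 10.6 = 1.3498
Adjusted = 254 * 1.3498 = 342.85 sec/km

342.85 s/km


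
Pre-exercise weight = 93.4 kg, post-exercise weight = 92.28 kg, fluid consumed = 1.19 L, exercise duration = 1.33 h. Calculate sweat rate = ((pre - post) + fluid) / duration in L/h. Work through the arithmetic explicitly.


Weight loss = 93.4 - 92.28 = 1.12 kg (approx L)
Total sweat = 1.12 + 1.19 = 2.31 L
Sweat rate = 2.31 / 1.33 = 1.737 L/h

1.737 L/h


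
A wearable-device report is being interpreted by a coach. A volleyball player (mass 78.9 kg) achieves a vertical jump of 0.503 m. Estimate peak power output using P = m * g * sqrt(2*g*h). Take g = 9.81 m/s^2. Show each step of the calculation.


2 * g * h = 2 * 9.81 * 0.503 = 9.86886
sqrt(9.86886) = 3.141474 m/s
P = 78.9 * 9.81 * 3.141474 = 2431.53 W

2431.53 W


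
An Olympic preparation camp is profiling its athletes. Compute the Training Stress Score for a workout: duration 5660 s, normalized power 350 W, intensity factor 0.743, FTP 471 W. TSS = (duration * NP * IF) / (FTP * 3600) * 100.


Product = 5660 * 350 * 0.743 = 1471883.0
Base = 471 * 3600 = 1695600
TSS = 1471883.0 / 1695600 * 100 = 86.81

86.81 TSS


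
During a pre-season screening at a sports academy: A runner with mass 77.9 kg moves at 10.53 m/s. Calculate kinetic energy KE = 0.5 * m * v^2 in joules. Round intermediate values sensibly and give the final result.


v^2 = 10.53^2 = 110.8809
KE = 0.5 * 77.9 * 110.8809
= 4318.81 J

4318.81 J


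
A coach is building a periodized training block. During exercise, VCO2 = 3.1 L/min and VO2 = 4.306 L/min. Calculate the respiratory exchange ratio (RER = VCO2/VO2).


RER = VCO2 / VO2
= 3.1 / 4.306
= 0.7199

0.7199


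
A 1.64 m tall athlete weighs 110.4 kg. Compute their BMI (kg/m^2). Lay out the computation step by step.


height^2 = 2.6896 m^2
BMI = 110.4 / 2.6896 = 41.05 kg/m^2

41.05 kg/m^2


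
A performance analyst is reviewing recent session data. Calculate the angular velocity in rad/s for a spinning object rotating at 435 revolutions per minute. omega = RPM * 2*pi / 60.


omega = RPM * 2*pi / 60
= 435 * 6.28318531 / 60
= 45.553 rad/s

45.553 rad/s


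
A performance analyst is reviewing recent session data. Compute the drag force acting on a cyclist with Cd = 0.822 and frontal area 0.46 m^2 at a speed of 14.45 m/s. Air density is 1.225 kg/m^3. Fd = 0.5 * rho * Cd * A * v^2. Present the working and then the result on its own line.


Step 1: v^2 = 208.8025
Step 2: Fd = 0.5 * 1.225 * 0.822 * 0.46 * 208.8025
= 48.358 N

48.358 N


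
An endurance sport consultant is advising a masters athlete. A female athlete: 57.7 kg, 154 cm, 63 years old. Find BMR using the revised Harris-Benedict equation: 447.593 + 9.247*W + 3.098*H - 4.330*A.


Intercept = 447.593
Weight contribution = 9.247 * 57.7 = 533.5519
Height contribution = 3.098 * 154 = 477.092
Age contribution = 4.33 * 63 = 272.79
BMR = 447.593 + 533.5519 + 477.092 - 272.79
= 1185.45 kcal/day

1185.45 kcal/day


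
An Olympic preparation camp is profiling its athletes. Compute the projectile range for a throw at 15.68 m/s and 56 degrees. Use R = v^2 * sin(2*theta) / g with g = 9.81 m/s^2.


Two times the angle = 112 degrees
sin(112) = 0.927184
R = 245.8624 * 0.927184 / 9.81 = 23.237 m

23.237 m


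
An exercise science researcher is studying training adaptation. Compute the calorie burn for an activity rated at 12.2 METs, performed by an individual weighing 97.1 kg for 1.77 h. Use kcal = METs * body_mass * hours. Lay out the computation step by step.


Product of METs and mass = 12.2 * 97.1 = 1184.62
Total kcal = 1184.62 * 1.77 = 2096.78 kcal

2096.78 kcal


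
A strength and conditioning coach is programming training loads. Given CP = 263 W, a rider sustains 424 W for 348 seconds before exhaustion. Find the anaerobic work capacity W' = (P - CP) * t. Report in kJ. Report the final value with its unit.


Excess power = 424 - 263 = 161 W
Work above CP = 161 * 348 = 56028 J
W' = 56.028 kJ

56.028 kJ


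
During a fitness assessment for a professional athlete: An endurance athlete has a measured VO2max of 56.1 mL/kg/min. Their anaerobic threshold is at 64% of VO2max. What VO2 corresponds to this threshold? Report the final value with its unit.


Anaerobic threshold VO2 = VO2max * 64%
= 56.1 * 0.64
= 35.9 mL/kg/min

35.9 mL/kg/min


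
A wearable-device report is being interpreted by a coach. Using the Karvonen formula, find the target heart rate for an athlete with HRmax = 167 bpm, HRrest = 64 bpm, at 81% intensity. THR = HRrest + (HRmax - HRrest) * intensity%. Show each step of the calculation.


HRR = 167 - 64 = 103
THR = 64 + 103 * 0.81
= 64 + 83.43
= 147.43 bpm

147.43 bpm


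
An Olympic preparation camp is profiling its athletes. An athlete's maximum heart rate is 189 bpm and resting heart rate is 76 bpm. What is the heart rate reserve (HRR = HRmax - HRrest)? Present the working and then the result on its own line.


HRR = HRmax - HRrest
= 189 - 76
= 113 bpm

113 bpm


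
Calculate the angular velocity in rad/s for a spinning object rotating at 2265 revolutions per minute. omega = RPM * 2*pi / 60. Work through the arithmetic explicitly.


omega = RPM * 2*pi / 60
= 2265 * 6.28318531 / 60
= 237.19 rad/s

237.19 rad/s


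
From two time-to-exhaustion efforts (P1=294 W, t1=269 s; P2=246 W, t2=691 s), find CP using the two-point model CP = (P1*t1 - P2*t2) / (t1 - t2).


Work in trial 1 = 79086 J
Work in trial 2 = 169986 J
Delta work = -90900 J
Delta time = -422 s
CP = -90900 / -422 = 215.4 W

215.4 W


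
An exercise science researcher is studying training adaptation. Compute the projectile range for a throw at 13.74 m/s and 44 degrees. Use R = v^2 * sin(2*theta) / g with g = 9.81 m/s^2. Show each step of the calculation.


Two times the angle = 88 degrees
sin(88) = 0.999391
R = 188.7876 * 0.999391 / 9.81 = 19.233 m

19.233 m


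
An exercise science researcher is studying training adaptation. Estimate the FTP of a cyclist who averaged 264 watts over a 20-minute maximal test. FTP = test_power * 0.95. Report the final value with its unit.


FTP = 264 * 0.95 = 250.8 W

250.8 W


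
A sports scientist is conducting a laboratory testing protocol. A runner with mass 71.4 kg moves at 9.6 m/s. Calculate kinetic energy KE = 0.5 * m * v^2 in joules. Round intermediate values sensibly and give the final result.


v^2 = 9.6^2 = 92.16
KE = 0.5 * 71.4 * 92.16
= 3290.11 J

3290.11 J


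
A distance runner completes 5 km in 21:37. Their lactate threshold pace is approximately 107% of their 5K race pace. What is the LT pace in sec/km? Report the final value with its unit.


Convert to seconds: 21 min 37 s = 1297 s
Pace per km = 1297 / 5 = 259.4 s/km
LT pace = 259.4 * 1.07 = 277.56 s/km

277.56 s/km


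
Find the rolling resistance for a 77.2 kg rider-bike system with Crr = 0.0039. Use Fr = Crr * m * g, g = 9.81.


m * g = 77.2 * 9.81 = 757.332 N
Fr = 0.0039 * 757.332 = 2.954 N

2.954 N


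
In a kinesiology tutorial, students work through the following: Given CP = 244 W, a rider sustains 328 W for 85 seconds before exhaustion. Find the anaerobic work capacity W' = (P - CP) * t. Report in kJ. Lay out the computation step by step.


Excess power = 328 - 244 = 84 W
Work above CP = 84 * 85 = 7140 J
W' = 7.14 kJ

7.14 kJ


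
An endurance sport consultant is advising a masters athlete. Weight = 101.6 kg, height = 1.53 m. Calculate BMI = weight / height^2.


height^2 = 1.53^2 = 2.3409
BMI = 101.6 / 2.3409 = 43.4 kg/m^2

43.4 kg/m^2


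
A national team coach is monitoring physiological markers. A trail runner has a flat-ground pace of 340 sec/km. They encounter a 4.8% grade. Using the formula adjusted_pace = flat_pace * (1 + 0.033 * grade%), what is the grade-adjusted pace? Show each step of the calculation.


Grade factor = 1 + 0.033 * 4.8 = 1.1584
Adjusted = 340 * 1.1584 = 393.86 sec/km

393.86 s/km


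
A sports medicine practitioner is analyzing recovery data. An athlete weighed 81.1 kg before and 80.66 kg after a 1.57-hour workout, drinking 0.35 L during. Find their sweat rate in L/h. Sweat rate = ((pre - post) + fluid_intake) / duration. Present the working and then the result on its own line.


Body mass change = 0.44 kg
Total sweat loss = 0.44 + 0.35 = 0.79 L
Rate = 0.79 / 1.57 = 0.503 L/h

0.503 L/h


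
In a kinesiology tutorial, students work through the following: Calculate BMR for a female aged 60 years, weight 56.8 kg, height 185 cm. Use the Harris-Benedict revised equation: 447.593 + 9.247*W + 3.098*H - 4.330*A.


Substituting values:
W term = 9.247 * 56.8 = 525.2296
H term = 3.098 * 185 = 573.13
A term = 4.330 * 60 = 259.8
BMR = 1286.15 kcal/day

1286.15 kcal/day


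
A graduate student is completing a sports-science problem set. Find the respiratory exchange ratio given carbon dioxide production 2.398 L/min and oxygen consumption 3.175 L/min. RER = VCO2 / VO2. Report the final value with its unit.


VCO2 = 2.398 L/min
VO2 = 3.175 L/min
RER = 2.398 / 3.175 = 0.7553

0.7553


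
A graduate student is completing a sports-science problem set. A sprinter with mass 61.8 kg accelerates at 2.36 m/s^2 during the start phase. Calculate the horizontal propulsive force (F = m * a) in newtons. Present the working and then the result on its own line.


F = m * a
= 61.8 * 2.36
= 145.85 N

145.85 N


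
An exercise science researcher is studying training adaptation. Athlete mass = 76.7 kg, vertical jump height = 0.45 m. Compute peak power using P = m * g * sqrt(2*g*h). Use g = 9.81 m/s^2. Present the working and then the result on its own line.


sqrt(2 * 9.81 * 0.45) = sqrt(8.829) = 2.971363 m/s
P = 76.7 * 9.81 * 2.971363
= 2235.73 W

2235.73 W


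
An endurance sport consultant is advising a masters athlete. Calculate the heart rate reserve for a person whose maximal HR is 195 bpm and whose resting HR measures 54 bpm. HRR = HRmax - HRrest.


HRmax = 195 bpm
HRrest = 54 bpm
HRR = 195 - 54 = 141 bpm

141 bpm


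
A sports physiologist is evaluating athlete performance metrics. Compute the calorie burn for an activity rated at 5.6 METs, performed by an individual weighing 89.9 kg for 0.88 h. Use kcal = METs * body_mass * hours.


Product of METs and mass = 5.6 * 89.9 = 503.44
Total kcal = 503.44 * 0.88 = 443.03 kcal

443.03 kcal


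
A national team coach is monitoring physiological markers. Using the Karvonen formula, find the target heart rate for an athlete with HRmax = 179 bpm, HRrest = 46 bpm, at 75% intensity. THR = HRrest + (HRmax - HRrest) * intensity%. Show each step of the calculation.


HRR = 179 - 46 = 133
THR = 46 + 133 * 0.75
= 46 + 99.75
= 145.75 bpm

145.75 bpm


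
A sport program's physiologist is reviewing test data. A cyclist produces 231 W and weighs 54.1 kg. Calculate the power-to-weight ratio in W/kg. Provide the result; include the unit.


P/W = power / mass
= 231 / 54.1
= 4.27 W/kg

4.27 W/kg


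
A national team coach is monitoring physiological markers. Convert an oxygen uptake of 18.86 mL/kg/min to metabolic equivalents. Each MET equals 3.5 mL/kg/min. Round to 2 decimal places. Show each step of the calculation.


One MET = 3.5 mL/kg/min
Number of METs = 18.86 / 3.5
= 5.39 METs

5.39 METs
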